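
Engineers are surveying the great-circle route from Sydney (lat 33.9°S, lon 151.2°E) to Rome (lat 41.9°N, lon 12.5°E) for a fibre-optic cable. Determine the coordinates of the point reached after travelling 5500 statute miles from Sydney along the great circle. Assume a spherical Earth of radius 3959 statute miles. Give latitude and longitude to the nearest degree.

From cos δ = sin φ₁ sin φ₂ + cos φ₁ cos φ₂ cos Δλ, the central angle is δ ≈ 2.562 rad (146.8°). The total great-circle distance is δ·R ≈ 2.562 × 3959 ≈ 10142 mi, so the target fraction is f = 5500/10142 ≈ 0.542.
Interpolate at f ≈ 0.542 with slerp weights a = sin((1−f)δ)/sin δ ≈ 1.683, b = sin(fδ)/sin δ ≈ 1.795.
p = a·p₁ + b·p₂ ≈ (0.081, 0.962, 0.261); φ = arcsin(p_z) ≈ 15.10°, λ = atan2(p_y, p_x) ≈ 85.20°.

≈ lat 15°N, lon 85°E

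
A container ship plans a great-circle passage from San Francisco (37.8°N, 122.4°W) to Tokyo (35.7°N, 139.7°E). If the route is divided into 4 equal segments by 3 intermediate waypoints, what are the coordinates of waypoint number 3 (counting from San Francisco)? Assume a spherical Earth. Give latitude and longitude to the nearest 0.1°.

≈ 44.7°N, 161.1°E

The haversine formula gives a central angle δ ≈ 1.298 rad (74.4°) between the endpoints.
Interpolate at f = 3/4 with slerp weights a = sin((1−f)δ)/sin δ ≈ 0.331, b = sin(fδ)/sin δ ≈ 0.859.
p = a·p₁ + b·p₂ ≈ (-0.672, 0.230, 0.704); φ = arcsin(p_z) ≈ 44.74°, λ = atan2(p_y, p_x) ≈ 161.10°.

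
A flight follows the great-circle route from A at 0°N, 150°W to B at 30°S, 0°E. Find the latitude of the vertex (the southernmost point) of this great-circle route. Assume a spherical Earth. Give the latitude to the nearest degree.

≈ 49°S

The great circle lies in the plane with unit normal n̂ = (p₁ × p₂)/|p₁ × p₂|.
Here n̂_z ≈ +0.655; the vertex latitude is φ_max = arccos|n̂_z| ≈ 49.1°.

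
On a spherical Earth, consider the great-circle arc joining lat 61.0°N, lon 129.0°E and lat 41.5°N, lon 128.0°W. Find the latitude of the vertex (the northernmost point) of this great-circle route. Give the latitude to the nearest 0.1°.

≈ 65.9°N

The great circle lies in the plane with unit normal n̂ = (p₁ × p₂)/|p₁ × p₂|.
Here n̂_z ≈ +0.408; the vertex latitude is φ_max = arccos|n̂_z| ≈ 65.9°.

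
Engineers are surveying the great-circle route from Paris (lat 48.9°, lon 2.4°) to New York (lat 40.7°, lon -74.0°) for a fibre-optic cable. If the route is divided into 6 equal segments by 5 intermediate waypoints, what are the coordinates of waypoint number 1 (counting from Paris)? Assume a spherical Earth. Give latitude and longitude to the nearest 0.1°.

≈ lat 51.4°, lon -10.7°

From cos δ = sin φ₁ sin φ₂ + cos φ₁ cos φ₂ cos Δλ, the central angle is δ ≈ 0.917 rad (52.5°).
Interpolate at f = 1/6 with slerp weights a = sin((1−f)δ)/sin δ ≈ 0.872, b = sin(fδ)/sin δ ≈ 0.192.
p = a·p₁ + b·p₂ ≈ (0.613, -0.116, 0.782); φ = arcsin(p_z) ≈ 51.43°, λ = atan2(p_y, p_x) ≈ -10.70°.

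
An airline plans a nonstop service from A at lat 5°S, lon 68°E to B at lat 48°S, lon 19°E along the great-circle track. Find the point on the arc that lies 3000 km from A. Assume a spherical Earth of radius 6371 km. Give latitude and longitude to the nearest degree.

≈ lat 26°S, lon 51°E

The haversine formula gives a central angle δ ≈ 1.045 rad (59.9°) between the endpoints. The total great-circle distance is δ·R ≈ 1.045 × 6371 ≈ 6656 km, so the target fraction is f = 3000/6656 ≈ 0.451.
Interpolate at f ≈ 0.451 with slerp weights a = sin((1−f)δ)/sin δ ≈ 0.628, b = sin(fδ)/sin δ ≈ 0.525.
p = a·p₁ + b·p₂ ≈ (0.566, 0.694, -0.445); φ = arcsin(p_z) ≈ -26.40°, λ = atan2(p_y, p_x) ≈ 50.80°.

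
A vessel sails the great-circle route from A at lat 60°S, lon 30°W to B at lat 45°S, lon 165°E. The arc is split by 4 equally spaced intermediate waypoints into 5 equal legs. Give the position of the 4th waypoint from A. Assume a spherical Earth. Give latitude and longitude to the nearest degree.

≈ lat 60°S, lon 169°E

From cos δ = sin φ₁ sin φ₂ + cos φ₁ cos φ₂ cos Δλ, the central angle is δ ≈ 1.297 rad (74.3°).
Interpolate at f = 4/5 with slerp weights a = sin((1−f)δ)/sin δ ≈ 0.266, b = sin(fδ)/sin δ ≈ 0.894.
p = a·p₁ + b·p₂ ≈ (-0.496, 0.097, -0.863); φ = arcsin(p_z) ≈ -59.67°, λ = atan2(p_y, p_x) ≈ 168.91°.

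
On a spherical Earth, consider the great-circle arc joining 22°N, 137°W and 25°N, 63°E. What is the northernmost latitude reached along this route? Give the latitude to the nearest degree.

The great circle lies in the plane with unit normal n̂ = (p₁ × p₂)/|p₁ × p₂|.
Here n̂_z ≈ -0.371; the vertex latitude is φ_max = arccos|n̂_z| ≈ 68.2°.
Check via Clairaut: cos φ_max = |cos φ₁| · sin C = cos(22.0°)·sin(23.6°) ≈ 0.371, again giving ≈ 68.2°.

≈ 68°N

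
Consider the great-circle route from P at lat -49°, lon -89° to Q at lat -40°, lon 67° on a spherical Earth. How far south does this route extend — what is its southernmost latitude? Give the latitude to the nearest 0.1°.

The great circle lies in the plane with unit normal n̂ = (p₁ × p₂)/|p₁ × p₂|.
Here n̂_z ≈ +0.204; the vertex latitude is φ_max = arccos|n̂_z| ≈ 78.2°.
Check via Clairaut: cos φ_max = |cos φ₁| · sin C = cos(49.0°)·sin(161.8°) ≈ 0.204, again giving ≈ 78.2°.

≈ -78.2°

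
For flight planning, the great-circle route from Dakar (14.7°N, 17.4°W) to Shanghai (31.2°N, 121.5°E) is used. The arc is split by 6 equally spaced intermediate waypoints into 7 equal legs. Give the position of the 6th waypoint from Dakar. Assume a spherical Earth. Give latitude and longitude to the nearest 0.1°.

Convert each endpoint to a unit vector on the sphere (x = cos φ cos λ, y = cos φ sin λ, z = sin φ).
The central angle between the endpoints is δ = arccos(p₁·p₂) ≈ 2.085 rad (119.5°).
Interpolate at f = 6/7 with slerp weights a = sin((1−f)δ)/sin δ ≈ 0.337, b = sin(fδ)/sin δ ≈ 1.122.
p = a·p₁ + b·p₂ ≈ (-0.190, 0.721, 0.667); φ = arcsin(p_z) ≈ 41.81°, λ = atan2(p_y, p_x) ≈ 104.78°.

≈ 41.8°N, 104.8°E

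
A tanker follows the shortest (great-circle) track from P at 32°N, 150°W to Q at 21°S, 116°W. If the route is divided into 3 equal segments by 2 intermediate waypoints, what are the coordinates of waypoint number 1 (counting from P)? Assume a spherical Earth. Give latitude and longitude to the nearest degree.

The haversine formula gives a central angle δ ≈ 1.086 rad (62.2°) between the endpoints.
Interpolate at f = 1/3 with slerp weights a = sin((1−f)δ)/sin δ ≈ 0.749, b = sin(fδ)/sin δ ≈ 0.400.
p = a·p₁ + b·p₂ ≈ (-0.714, -0.653, 0.253); φ = arcsin(p_z) ≈ 14.67°, λ = atan2(p_y, p_x) ≈ -137.53°.

≈ 15°N, 138°W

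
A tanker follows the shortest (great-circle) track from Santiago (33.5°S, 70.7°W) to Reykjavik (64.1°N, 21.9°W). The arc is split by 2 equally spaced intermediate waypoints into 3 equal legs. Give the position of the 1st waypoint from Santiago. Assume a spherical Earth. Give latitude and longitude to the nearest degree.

From cos δ = sin φ₁ sin φ₂ + cos φ₁ cos φ₂ cos Δλ, the central angle is δ ≈ 1.830 rad (104.9°).
Interpolate at f = 1/3 with slerp weights a = sin((1−f)δ)/sin δ ≈ 0.972, b = sin(fδ)/sin δ ≈ 0.593.
p = a·p₁ + b·p₂ ≈ (0.508, -0.861, -0.003); φ = arcsin(p_z) ≈ -0.18°, λ = atan2(p_y, p_x) ≈ -59.47°.

≈ 0°N, 59°W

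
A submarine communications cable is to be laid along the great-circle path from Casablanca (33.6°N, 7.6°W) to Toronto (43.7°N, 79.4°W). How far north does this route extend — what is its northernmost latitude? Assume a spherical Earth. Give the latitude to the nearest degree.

The great circle lies in the plane with unit normal n̂ = (p₁ × p₂)/|p₁ × p₂|.
Here n̂_z ≈ -0.696; the vertex latitude is φ_max = arccos|n̂_z| ≈ 45.9°.
Check via Clairaut: cos φ_max = |cos φ₁| · sin C = cos(33.6°)·sin(56.7°) ≈ 0.696, again giving ≈ 45.9°.

≈ 46°N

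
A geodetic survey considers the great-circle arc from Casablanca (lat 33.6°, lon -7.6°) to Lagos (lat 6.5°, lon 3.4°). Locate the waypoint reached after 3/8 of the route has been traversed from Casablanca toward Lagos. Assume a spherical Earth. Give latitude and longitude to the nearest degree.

From cos δ = sin φ₁ sin φ₂ + cos φ₁ cos φ₂ cos Δλ, the central angle is δ ≈ 0.505 rad (29.0°).
Interpolate at f = 3/8 with slerp weights a = sin((1−f)δ)/sin δ ≈ 0.642, b = sin(fδ)/sin δ ≈ 0.389.
p = a·p₁ + b·p₂ ≈ (0.916, -0.048, 0.399); φ = arcsin(p_z) ≈ 23.52°, λ = atan2(p_y, p_x) ≈ -2.99°.

≈ lat 24°, lon -3°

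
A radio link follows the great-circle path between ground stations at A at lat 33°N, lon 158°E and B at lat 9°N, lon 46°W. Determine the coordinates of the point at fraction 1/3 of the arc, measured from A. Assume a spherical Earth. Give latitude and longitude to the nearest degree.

≈ lat 62°N, lon 149°W

From cos δ = sin φ₁ sin φ₂ + cos φ₁ cos φ₂ cos Δλ, the central angle is δ ≈ 2.307 rad (132.2°).
Interpolate at f = 1/3 with slerp weights a = sin((1−f)δ)/sin δ ≈ 1.349, b = sin(fδ)/sin δ ≈ 0.939.
p = a·p₁ + b·p₂ ≈ (-0.405, -0.243, 0.881); φ = arcsin(p_z) ≈ 61.82°, λ = atan2(p_y, p_x) ≈ -149.03°.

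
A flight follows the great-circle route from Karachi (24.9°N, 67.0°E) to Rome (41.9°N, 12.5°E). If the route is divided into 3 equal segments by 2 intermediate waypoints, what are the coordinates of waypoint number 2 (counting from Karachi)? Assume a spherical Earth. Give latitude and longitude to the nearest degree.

≈ 39°N, 33°E

From cos δ = sin φ₁ sin φ₂ + cos φ₁ cos φ₂ cos Δλ, the central angle is δ ≈ 0.832 rad (47.7°).
Interpolate at f = 2/3 with slerp weights a = sin((1−f)δ)/sin δ ≈ 0.370, b = sin(fδ)/sin δ ≈ 0.712.
p = a·p₁ + b·p₂ ≈ (0.649, 0.424, 0.632); φ = arcsin(p_z) ≈ 39.18°, λ = atan2(p_y, p_x) ≈ 33.16°.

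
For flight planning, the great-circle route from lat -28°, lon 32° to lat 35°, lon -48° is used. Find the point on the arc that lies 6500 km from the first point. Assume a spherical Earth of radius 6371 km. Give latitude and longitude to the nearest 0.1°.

≈ lat 11.0°, lon -13.0°

From cos δ = sin φ₁ sin φ₂ + cos φ₁ cos φ₂ cos Δλ, the central angle is δ ≈ 1.715 rad (98.3°). The total great-circle distance is δ·R ≈ 1.715 × 6371 ≈ 10926 km, so the target fraction is f = 6500/10926 ≈ 0.595.
Interpolate at f ≈ 0.595 with slerp weights a = sin((1−f)δ)/sin δ ≈ 0.647, b = sin(fδ)/sin δ ≈ 0.861.
p = a·p₁ + b·p₂ ≈ (0.956, -0.222, 0.190); φ = arcsin(p_z) ≈ 10.97°, λ = atan2(p_y, p_x) ≈ -13.04°.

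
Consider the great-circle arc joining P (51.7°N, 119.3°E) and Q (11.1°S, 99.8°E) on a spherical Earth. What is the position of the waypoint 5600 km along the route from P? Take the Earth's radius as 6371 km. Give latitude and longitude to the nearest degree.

≈ (3°N, 103°E)

Write both endpoints as unit vectors p₁, p₂ with components (cos φ cos λ, cos φ sin λ, sin φ).
The central angle between the endpoints is δ = arccos(p₁·p₂) ≈ 1.135 rad (65.0°). The total great-circle distance is δ·R ≈ 1.135 × 6371 ≈ 7231 km, so the target fraction is f = 5600/7231 ≈ 0.774.
Interpolate at f ≈ 0.774 with slerp weights a = sin((1−f)δ)/sin δ ≈ 0.279, b = sin(fδ)/sin δ ≈ 0.850.
p = a·p₁ + b·p₂ ≈ (-0.227, 0.972, 0.056); φ = arcsin(p_z) ≈ 3.19°, λ = atan2(p_y, p_x) ≈ 103.12°.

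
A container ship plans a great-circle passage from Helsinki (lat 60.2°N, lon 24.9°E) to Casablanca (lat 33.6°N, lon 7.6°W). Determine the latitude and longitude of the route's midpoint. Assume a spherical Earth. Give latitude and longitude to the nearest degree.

The haversine formula gives a central angle δ ≈ 0.593 rad (34.0°) between the endpoints.
Interpolate at f = 1/2 with slerp weights a = sin((1−f)δ)/sin δ ≈ 0.523, b = sin(fδ)/sin δ ≈ 0.523.
p = a·p₁ + b·p₂ ≈ (0.667, 0.052, 0.743); φ = arcsin(p_z) ≈ 47.99°, λ = atan2(p_y, p_x) ≈ 4.44°.

≈ lat 48°N, lon 4°E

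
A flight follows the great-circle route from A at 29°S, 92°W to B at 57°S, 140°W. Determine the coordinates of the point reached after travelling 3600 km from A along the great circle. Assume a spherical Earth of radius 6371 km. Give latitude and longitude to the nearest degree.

≈ 52°S, 123°W

The haversine formula gives a central angle δ ≈ 0.759 rad (43.5°) between the endpoints. The total great-circle distance is δ·R ≈ 0.759 × 6371 ≈ 4837 km, so the target fraction is f = 3600/4837 ≈ 0.744.
Interpolate at f ≈ 0.744 with slerp weights a = sin((1−f)δ)/sin δ ≈ 0.280, b = sin(fδ)/sin δ ≈ 0.778.
p = a·p₁ + b·p₂ ≈ (-0.333, -0.517, -0.788); φ = arcsin(p_z) ≈ -52.02°, λ = atan2(p_y, p_x) ≈ -122.77°.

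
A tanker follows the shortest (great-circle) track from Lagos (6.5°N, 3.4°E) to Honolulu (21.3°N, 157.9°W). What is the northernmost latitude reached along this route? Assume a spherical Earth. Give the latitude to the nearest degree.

The great circle lies in the plane with unit normal n̂ = (p₁ × p₂)/|p₁ × p₂|.
Here n̂_z ≈ -0.540; the vertex latitude is φ_max = arccos|n̂_z| ≈ 57.3°.
Check via Clairaut: cos φ_max = |cos φ₁| · sin C = cos(6.5°)·sin(33.0°) ≈ 0.540, again giving ≈ 57.3°.

≈ 57°N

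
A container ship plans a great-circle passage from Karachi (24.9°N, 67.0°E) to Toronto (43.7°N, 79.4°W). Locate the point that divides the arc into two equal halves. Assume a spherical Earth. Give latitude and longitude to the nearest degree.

Write both endpoints as unit vectors p₁, p₂ with components (cos φ cos λ, cos φ sin λ, sin φ).
The central angle between the endpoints is δ = arccos(p₁·p₂) ≈ 1.829 rad (104.8°).
Interpolate at f = 1/2 with slerp weights a = sin((1−f)δ)/sin δ ≈ 0.819, b = sin(fδ)/sin δ ≈ 0.819.
p = a·p₁ + b·p₂ ≈ (0.399, 0.102, 0.911); φ = arcsin(p_z) ≈ 65.66°, λ = atan2(p_y, p_x) ≈ 14.31°.

≈ 66°N, 14°E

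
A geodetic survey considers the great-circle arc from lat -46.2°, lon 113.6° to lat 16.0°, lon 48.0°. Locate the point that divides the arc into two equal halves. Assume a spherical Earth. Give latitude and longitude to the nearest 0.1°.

≈ lat -17.7°, lon 74.8°

The haversine formula gives a central angle δ ≈ 1.495 rad (85.6°) between the endpoints.
Interpolate at f = 1/2 with slerp weights a = sin((1−f)δ)/sin δ ≈ 0.682, b = sin(fδ)/sin δ ≈ 0.682.
p = a·p₁ + b·p₂ ≈ (0.250, 0.919, -0.304); φ = arcsin(p_z) ≈ -17.71°, λ = atan2(p_y, p_x) ≈ 74.81°.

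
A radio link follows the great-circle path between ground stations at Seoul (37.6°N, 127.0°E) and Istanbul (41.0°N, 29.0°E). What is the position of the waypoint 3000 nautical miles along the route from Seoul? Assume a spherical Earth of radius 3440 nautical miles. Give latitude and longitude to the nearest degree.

Convert each endpoint to a unit vector on the sphere (x = cos φ cos λ, y = cos φ sin λ, z = sin φ).
The central angle between the endpoints is δ = arccos(p₁·p₂) ≈ 1.248 rad (71.5°). The total great-circle distance is δ·R ≈ 1.248 × 3440 ≈ 4294 nmi, so the target fraction is f = 3000/4294 ≈ 0.699.
Interpolate at f ≈ 0.699 with slerp weights a = sin((1−f)δ)/sin δ ≈ 0.387, b = sin(fδ)/sin δ ≈ 0.807.
p = a·p₁ + b·p₂ ≈ (0.348, 0.540, 0.766); φ = arcsin(p_z) ≈ 49.99°, λ = atan2(p_y, p_x) ≈ 57.20°.

≈ 50°N, 57°E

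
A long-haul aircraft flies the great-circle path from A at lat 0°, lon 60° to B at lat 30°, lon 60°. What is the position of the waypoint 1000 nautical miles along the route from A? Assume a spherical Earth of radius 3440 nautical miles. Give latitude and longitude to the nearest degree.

The haversine formula gives a central angle δ ≈ 0.524 rad (30.0°) between the endpoints. The total great-circle distance is δ·R ≈ 0.524 × 3440 ≈ 1801 nmi, so the target fraction is f = 1000/1801 ≈ 0.555.
Interpolate at f ≈ 0.555 with slerp weights a = sin((1−f)δ)/sin δ ≈ 0.462, b = sin(fδ)/sin δ ≈ 0.573.
p = a·p₁ + b·p₂ ≈ (0.479, 0.830, 0.287); φ = arcsin(p_z) ≈ 16.66°, λ = atan2(p_y, p_x) ≈ 60.00°.

≈ lat 17°, lon 60°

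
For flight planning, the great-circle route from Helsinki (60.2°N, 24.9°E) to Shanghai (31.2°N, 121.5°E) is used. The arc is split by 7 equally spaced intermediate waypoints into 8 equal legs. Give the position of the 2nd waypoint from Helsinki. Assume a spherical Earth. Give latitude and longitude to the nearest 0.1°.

≈ 62.2°N, 59.5°E

From cos δ = sin φ₁ sin φ₂ + cos φ₁ cos φ₂ cos Δλ, the central angle is δ ≈ 1.159 rad (66.4°).
Interpolate at f = 2/8 with slerp weights a = sin((1−f)δ)/sin δ ≈ 0.833, b = sin(fδ)/sin δ ≈ 0.312.
p = a·p₁ + b·p₂ ≈ (0.236, 0.402, 0.885); φ = arcsin(p_z) ≈ 62.22°, λ = atan2(p_y, p_x) ≈ 59.53°.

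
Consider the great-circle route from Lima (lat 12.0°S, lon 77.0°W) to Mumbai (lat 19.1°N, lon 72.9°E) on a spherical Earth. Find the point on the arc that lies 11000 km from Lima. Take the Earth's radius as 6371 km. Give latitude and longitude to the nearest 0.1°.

Write both endpoints as unit vectors p₁, p₂ with components (cos φ cos λ, cos φ sin λ, sin φ).
The central angle between the endpoints is δ = arccos(p₁·p₂) ≈ 2.621 rad (150.2°). The total great-circle distance is δ·R ≈ 2.621 × 6371 ≈ 16701 km, so the target fraction is f = 11000/16701 ≈ 0.659.
Interpolate at f ≈ 0.659 with slerp weights a = sin((1−f)δ)/sin δ ≈ 1.569, b = sin(fδ)/sin δ ≈ 1.987.
p = a·p₁ + b·p₂ ≈ (0.897, 0.299, 0.324); φ = arcsin(p_z) ≈ 18.91°, λ = atan2(p_y, p_x) ≈ 18.44°.

≈ lat 18.9°N, lon 18.4°E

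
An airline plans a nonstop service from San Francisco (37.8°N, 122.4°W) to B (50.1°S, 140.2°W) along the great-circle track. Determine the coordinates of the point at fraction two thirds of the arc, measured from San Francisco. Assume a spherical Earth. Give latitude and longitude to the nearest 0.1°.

Write both endpoints as unit vectors p₁, p₂ with components (cos φ cos λ, cos φ sin λ, sin φ).
The central angle between the endpoints is δ = arccos(p₁·p₂) ≈ 1.558 rad (89.3°).
Interpolate at f = 2/3 with slerp weights a = sin((1−f)δ)/sin δ ≈ 0.496, b = sin(fδ)/sin δ ≈ 0.862.
p = a·p₁ + b·p₂ ≈ (-0.635, -0.685, -0.357); φ = arcsin(p_z) ≈ -20.91°, λ = atan2(p_y, p_x) ≈ -132.82°.

≈ (20.9°S, 132.8°W)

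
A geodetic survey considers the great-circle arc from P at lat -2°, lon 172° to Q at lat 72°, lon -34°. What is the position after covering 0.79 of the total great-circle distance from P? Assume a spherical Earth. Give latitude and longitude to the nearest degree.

≈ lat 79°, lon -137°

Write both endpoints as unit vectors p₁, p₂ with components (cos φ cos λ, cos φ sin λ, sin φ).
The central angle between the endpoints is δ = arccos(p₁·p₂) ≈ 1.887 rad (108.1°).
Interpolate at f = 0.79 with slerp weights a = sin((1−f)δ)/sin δ ≈ 0.406, b = sin(fδ)/sin δ ≈ 1.049.
p = a·p₁ + b·p₂ ≈ (-0.133, -0.125, 0.983); φ = arcsin(p_z) ≈ 79.49°, λ = atan2(p_y, p_x) ≈ -136.87°.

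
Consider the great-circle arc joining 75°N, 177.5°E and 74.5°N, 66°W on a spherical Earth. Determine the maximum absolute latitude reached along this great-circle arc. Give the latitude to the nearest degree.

The great circle lies in the plane with unit normal n̂ = (p₁ × p₂)/|p₁ × p₂|.
Here n̂_z ≈ +0.142; the vertex latitude is φ_max = arccos|n̂_z| ≈ 81.8°.

≈ 82°N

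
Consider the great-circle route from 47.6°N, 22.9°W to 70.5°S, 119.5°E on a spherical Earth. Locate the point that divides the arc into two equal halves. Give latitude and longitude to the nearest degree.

≈ 24°S, 4°E

Convert each endpoint to a unit vector on the sphere (x = cos φ cos λ, y = cos φ sin λ, z = sin φ).
The central angle between the endpoints is δ = arccos(p₁·p₂) ≈ 2.635 rad (151.0°).
Interpolate at f = 1/2 with slerp weights a = sin((1−f)δ)/sin δ ≈ 1.995, b = sin(fδ)/sin δ ≈ 1.995.
p = a·p₁ + b·p₂ ≈ (0.911, 0.056, -0.407); φ = arcsin(p_z) ≈ -24.04°, λ = atan2(p_y, p_x) ≈ 3.53°.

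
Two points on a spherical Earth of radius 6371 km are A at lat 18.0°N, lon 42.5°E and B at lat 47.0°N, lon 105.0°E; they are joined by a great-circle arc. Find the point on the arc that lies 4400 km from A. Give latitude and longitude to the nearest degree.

≈ lat 42°N, lon 80°E

From cos δ = sin φ₁ sin φ₂ + cos φ₁ cos φ₂ cos Δλ, the central angle is δ ≈ 1.017 rad (58.3°). The total great-circle distance is δ·R ≈ 1.017 × 6371 ≈ 6482 km, so the target fraction is f = 4400/6482 ≈ 0.679.
Interpolate at f ≈ 0.679 with slerp weights a = sin((1−f)δ)/sin δ ≈ 0.377, b = sin(fδ)/sin δ ≈ 0.749.
p = a·p₁ + b·p₂ ≈ (0.132, 0.736, 0.664); φ = arcsin(p_z) ≈ 41.62°, λ = atan2(p_y, p_x) ≈ 79.79°.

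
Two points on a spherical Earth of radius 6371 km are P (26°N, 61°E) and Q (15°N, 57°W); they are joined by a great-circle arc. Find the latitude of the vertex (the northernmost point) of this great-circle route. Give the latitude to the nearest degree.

The great circle lies in the plane with unit normal n̂ = (p₁ × p₂)/|p₁ × p₂|.
Here n̂_z ≈ -0.802; the vertex latitude is φ_max = arccos|n̂_z| ≈ 36.7°.

≈ 37°N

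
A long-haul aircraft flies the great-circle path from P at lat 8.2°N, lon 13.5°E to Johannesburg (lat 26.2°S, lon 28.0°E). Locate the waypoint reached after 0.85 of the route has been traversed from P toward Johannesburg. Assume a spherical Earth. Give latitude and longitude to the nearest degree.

≈ lat 21°S, lon 26°E

Convert each endpoint to a unit vector on the sphere (x = cos φ cos λ, y = cos φ sin λ, z = sin φ).
The central angle between the endpoints is δ = arccos(p₁·p₂) ≈ 0.649 rad (37.2°).
Interpolate at f = 0.85 with slerp weights a = sin((1−f)δ)/sin δ ≈ 0.161, b = sin(fδ)/sin δ ≈ 0.867.
p = a·p₁ + b·p₂ ≈ (0.842, 0.402, -0.360); φ = arcsin(p_z) ≈ -21.09°, λ = atan2(p_y, p_x) ≈ 25.55°.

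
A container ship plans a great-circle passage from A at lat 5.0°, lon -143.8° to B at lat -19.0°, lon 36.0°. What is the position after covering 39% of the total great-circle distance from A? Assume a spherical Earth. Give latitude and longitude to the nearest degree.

≈ lat -60°, lon -142°

Convert each endpoint to a unit vector on the sphere (x = cos φ cos λ, y = cos φ sin λ, z = sin φ).
The central angle between the endpoints is δ = arccos(p₁·p₂) ≈ 2.897 rad (166.0°).
Interpolate at f = 0.39 with slerp weights a = sin((1−f)δ)/sin δ ≈ 4.054, b = sin(fδ)/sin δ ≈ 3.738.
p = a·p₁ + b·p₂ ≈ (-0.399, -0.308, -0.864); φ = arcsin(p_z) ≈ -59.73°, λ = atan2(p_y, p_x) ≈ -142.40°.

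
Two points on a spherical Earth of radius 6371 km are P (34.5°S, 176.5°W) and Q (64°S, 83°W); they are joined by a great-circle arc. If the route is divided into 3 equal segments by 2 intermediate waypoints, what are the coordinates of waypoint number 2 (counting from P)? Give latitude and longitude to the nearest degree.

≈ (63°S, 130°W)

The haversine formula gives a central angle δ ≈ 1.062 rad (60.9°) between the endpoints.
Interpolate at f = 2/3 with slerp weights a = sin((1−f)δ)/sin δ ≈ 0.397, b = sin(fδ)/sin δ ≈ 0.745.
p = a·p₁ + b·p₂ ≈ (-0.287, -0.344, -0.894); φ = arcsin(p_z) ≈ -63.40°, λ = atan2(p_y, p_x) ≈ -129.82°.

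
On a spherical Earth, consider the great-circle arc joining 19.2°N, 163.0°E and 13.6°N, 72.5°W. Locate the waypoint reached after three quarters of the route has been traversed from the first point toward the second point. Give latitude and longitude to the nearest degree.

From cos δ = sin φ₁ sin φ₂ + cos φ₁ cos φ₂ cos Δλ, the central angle is δ ≈ 2.029 rad (116.3°).
Interpolate at f = 3/4 with slerp weights a = sin((1−f)δ)/sin δ ≈ 0.542, b = sin(fδ)/sin δ ≈ 1.114.
p = a·p₁ + b·p₂ ≈ (-0.164, -0.883, 0.440); φ = arcsin(p_z) ≈ 26.11°, λ = atan2(p_y, p_x) ≈ -100.51°.

≈ 26°N, 101°W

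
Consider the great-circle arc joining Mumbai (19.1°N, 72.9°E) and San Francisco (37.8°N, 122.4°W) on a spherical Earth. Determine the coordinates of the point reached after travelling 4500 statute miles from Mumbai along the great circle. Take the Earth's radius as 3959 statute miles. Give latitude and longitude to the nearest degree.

≈ (76°N, 137°E)

The haversine formula gives a central angle δ ≈ 2.117 rad (121.3°) between the endpoints. The total great-circle distance is δ·R ≈ 2.117 × 3959 ≈ 8382 mi, so the target fraction is f = 4500/8382 ≈ 0.537.
Interpolate at f ≈ 0.537 with slerp weights a = sin((1−f)δ)/sin δ ≈ 0.972, b = sin(fδ)/sin δ ≈ 1.062.
p = a·p₁ + b·p₂ ≈ (-0.179, 0.170, 0.969); φ = arcsin(p_z) ≈ 75.70°, λ = atan2(p_y, p_x) ≈ 136.56°.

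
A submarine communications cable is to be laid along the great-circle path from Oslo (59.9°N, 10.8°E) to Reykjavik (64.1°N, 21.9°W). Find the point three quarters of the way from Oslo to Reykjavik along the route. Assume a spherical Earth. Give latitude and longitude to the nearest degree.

≈ 64°N, 13°W

Convert each endpoint to a unit vector on the sphere (x = cos φ cos λ, y = cos φ sin λ, z = sin φ).
The central angle between the endpoints is δ = arccos(p₁·p₂) ≈ 0.274 rad (15.7°).
Interpolate at f = 3/4 with slerp weights a = sin((1−f)δ)/sin δ ≈ 0.253, b = sin(fδ)/sin δ ≈ 0.754.
p = a·p₁ + b·p₂ ≈ (0.430, -0.099, 0.897); φ = arcsin(p_z) ≈ 63.80°, λ = atan2(p_y, p_x) ≈ -12.97°.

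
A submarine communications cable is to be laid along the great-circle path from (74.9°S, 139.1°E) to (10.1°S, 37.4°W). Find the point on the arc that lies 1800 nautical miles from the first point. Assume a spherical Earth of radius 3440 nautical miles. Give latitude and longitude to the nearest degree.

≈ (75°S, 34°W)

Convert each endpoint to a unit vector on the sphere (x = cos φ cos λ, y = cos φ sin λ, z = sin φ).
The central angle between the endpoints is δ = arccos(p₁·p₂) ≈ 1.658 rad (95.0°). The total great-circle distance is δ·R ≈ 1.658 × 3440 ≈ 5702 nmi, so the target fraction is f = 1800/5702 ≈ 0.316.
Interpolate at f ≈ 0.316 with slerp weights a = sin((1−f)δ)/sin δ ≈ 0.910, b = sin(fδ)/sin δ ≈ 0.502.
p = a·p₁ + b·p₂ ≈ (0.213, -0.145, -0.966); φ = arcsin(p_z) ≈ -75.07°, λ = atan2(p_y, p_x) ≈ -34.18°.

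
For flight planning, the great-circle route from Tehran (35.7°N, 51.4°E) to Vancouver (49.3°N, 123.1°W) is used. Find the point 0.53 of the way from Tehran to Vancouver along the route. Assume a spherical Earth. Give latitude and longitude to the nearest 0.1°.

Write both endpoints as unit vectors p₁, p₂ with components (cos φ cos λ, cos φ sin λ, sin φ).
The central angle between the endpoints is δ = arccos(p₁·p₂) ≈ 1.656 rad (94.9°).
Interpolate at f = 0.53 with slerp weights a = sin((1−f)δ)/sin δ ≈ 0.704, b = sin(fδ)/sin δ ≈ 0.772.
p = a·p₁ + b·p₂ ≈ (0.082, 0.025, 0.996); φ = arcsin(p_z) ≈ 85.07°, λ = atan2(p_y, p_x) ≈ 17.23°.

≈ 85.1°N, 17.2°E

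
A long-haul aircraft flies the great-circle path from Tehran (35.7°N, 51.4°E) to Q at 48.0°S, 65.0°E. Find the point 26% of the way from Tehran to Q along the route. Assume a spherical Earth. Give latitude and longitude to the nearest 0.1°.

Convert each endpoint to a unit vector on the sphere (x = cos φ cos λ, y = cos φ sin λ, z = sin φ).
The central angle between the endpoints is δ = arccos(p₁·p₂) ≈ 1.476 rad (84.6°).
Interpolate at f = 0.26 with slerp weights a = sin((1−f)δ)/sin δ ≈ 0.892, b = sin(fδ)/sin δ ≈ 0.376.
p = a·p₁ + b·p₂ ≈ (0.558, 0.794, 0.241); φ = arcsin(p_z) ≈ 13.94°, λ = atan2(p_y, p_x) ≈ 54.90°.

≈ 13.9°N, 54.9°E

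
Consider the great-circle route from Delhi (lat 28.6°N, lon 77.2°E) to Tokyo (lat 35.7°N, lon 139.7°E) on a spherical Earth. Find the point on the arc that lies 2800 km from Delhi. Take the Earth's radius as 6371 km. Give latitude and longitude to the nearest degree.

Write both endpoints as unit vectors p₁, p₂ with components (cos φ cos λ, cos φ sin λ, sin φ).
The central angle between the endpoints is δ = arccos(p₁·p₂) ≈ 0.917 rad (52.5°). The total great-circle distance is δ·R ≈ 0.917 × 6371 ≈ 5839 km, so the target fraction is f = 2800/5839 ≈ 0.480.
Interpolate at f ≈ 0.480 with slerp weights a = sin((1−f)δ)/sin δ ≈ 0.579, b = sin(fδ)/sin δ ≈ 0.536.
p = a·p₁ + b·p₂ ≈ (-0.220, 0.777, 0.590); φ = arcsin(p_z) ≈ 36.15°, λ = atan2(p_y, p_x) ≈ 105.78°.

≈ lat 36°N, lon 106°E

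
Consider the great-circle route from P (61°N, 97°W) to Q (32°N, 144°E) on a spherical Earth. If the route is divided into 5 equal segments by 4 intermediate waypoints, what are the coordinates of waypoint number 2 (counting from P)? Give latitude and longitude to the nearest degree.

≈ (66°N, 167°W)

Convert each endpoint to a unit vector on the sphere (x = cos φ cos λ, y = cos φ sin λ, z = sin φ).
The central angle between the endpoints is δ = arccos(p₁·p₂) ≈ 1.303 rad (74.7°).
Interpolate at f = 2/5 with slerp weights a = sin((1−f)δ)/sin δ ≈ 0.731, b = sin(fδ)/sin δ ≈ 0.516.
p = a·p₁ + b·p₂ ≈ (-0.397, -0.094, 0.913); φ = arcsin(p_z) ≈ 65.89°, λ = atan2(p_y, p_x) ≈ -166.67°.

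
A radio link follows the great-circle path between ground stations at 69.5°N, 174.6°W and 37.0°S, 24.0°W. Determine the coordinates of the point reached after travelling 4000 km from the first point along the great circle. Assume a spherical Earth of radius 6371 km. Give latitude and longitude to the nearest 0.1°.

Convert each endpoint to a unit vector on the sphere (x = cos φ cos λ, y = cos φ sin λ, z = sin φ).
The central angle between the endpoints is δ = arccos(p₁·p₂) ≈ 2.510 rad (143.8°). The total great-circle distance is δ·R ≈ 2.510 × 6371 ≈ 15994 km, so the target fraction is f = 4000/15994 ≈ 0.250.
Interpolate at f ≈ 0.250 with slerp weights a = sin((1−f)δ)/sin δ ≈ 1.613, b = sin(fδ)/sin δ ≈ 0.996.
p = a·p₁ + b·p₂ ≈ (0.164, -0.377, 0.912); φ = arcsin(p_z) ≈ 65.75°, λ = atan2(p_y, p_x) ≈ -66.47°.

≈ 65.8°N, 66.5°W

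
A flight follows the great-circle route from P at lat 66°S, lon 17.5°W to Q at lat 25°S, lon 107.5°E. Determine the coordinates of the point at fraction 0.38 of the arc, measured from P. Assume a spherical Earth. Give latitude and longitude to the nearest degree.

Write both endpoints as unit vectors p₁, p₂ with components (cos φ cos λ, cos φ sin λ, sin φ).
The central angle between the endpoints is δ = arccos(p₁·p₂) ≈ 1.395 rad (79.9°).
Interpolate at f = 0.38 with slerp weights a = sin((1−f)δ)/sin δ ≈ 0.773, b = sin(fδ)/sin δ ≈ 0.514.
p = a·p₁ + b·p₂ ≈ (0.160, 0.349, -0.923); φ = arcsin(p_z) ≈ -67.40°, λ = atan2(p_y, p_x) ≈ 65.41°.

≈ lat 67°S, lon 65°E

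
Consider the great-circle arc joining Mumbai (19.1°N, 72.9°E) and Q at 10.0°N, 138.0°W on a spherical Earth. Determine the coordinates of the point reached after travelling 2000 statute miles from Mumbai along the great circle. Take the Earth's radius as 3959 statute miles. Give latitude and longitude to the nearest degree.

≈ 36°N, 100°E

Convert each endpoint to a unit vector on the sphere (x = cos φ cos λ, y = cos φ sin λ, z = sin φ).
The central angle between the endpoints is δ = arccos(p₁·p₂) ≈ 2.406 rad (137.9°). The total great-circle distance is δ·R ≈ 2.406 × 3959 ≈ 9527 mi, so the target fraction is f = 2000/9527 ≈ 0.210.
Interpolate at f ≈ 0.210 with slerp weights a = sin((1−f)δ)/sin δ ≈ 1.410, b = sin(fδ)/sin δ ≈ 0.722.
p = a·p₁ + b·p₂ ≈ (-0.136, 0.798, 0.587); φ = arcsin(p_z) ≈ 35.93°, λ = atan2(p_y, p_x) ≈ 99.68°.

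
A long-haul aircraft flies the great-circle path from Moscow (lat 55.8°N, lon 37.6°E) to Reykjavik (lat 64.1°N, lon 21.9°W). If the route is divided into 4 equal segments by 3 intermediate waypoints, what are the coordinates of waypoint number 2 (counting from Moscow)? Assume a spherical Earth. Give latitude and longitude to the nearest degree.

≈ lat 63°N, lon 12°E

From cos δ = sin φ₁ sin φ₂ + cos φ₁ cos φ₂ cos Δλ, the central angle is δ ≈ 0.518 rad (29.7°).
Interpolate at f = 2/4 with slerp weights a = sin((1−f)δ)/sin δ ≈ 0.517, b = sin(fδ)/sin δ ≈ 0.517.
p = a·p₁ + b·p₂ ≈ (0.440, 0.093, 0.893); φ = arcsin(p_z) ≈ 63.27°, λ = atan2(p_y, p_x) ≈ 11.95°.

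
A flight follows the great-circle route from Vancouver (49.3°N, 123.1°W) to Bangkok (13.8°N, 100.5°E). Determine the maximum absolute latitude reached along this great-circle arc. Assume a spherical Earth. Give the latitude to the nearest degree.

≈ 63°N

The great circle lies in the plane with unit normal n̂ = (p₁ × p₂)/|p₁ × p₂|.
Here n̂_z ≈ -0.455; the vertex latitude is φ_max = arccos|n̂_z| ≈ 63.0°.
Check via Clairaut: cos φ_max = |cos φ₁| · sin C = cos(49.3°)·sin(44.2°) ≈ 0.455, again giving ≈ 63.0°.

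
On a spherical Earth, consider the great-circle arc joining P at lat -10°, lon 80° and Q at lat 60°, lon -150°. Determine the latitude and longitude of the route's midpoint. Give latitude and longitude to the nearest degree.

≈ lat 42°, lon 110°

Convert each endpoint to a unit vector on the sphere (x = cos φ cos λ, y = cos φ sin λ, z = sin φ).
The central angle between the endpoints is δ = arccos(p₁·p₂) ≈ 2.057 rad (117.8°).
Interpolate at f = 1/2 with slerp weights a = sin((1−f)δ)/sin δ ≈ 0.968, b = sin(fδ)/sin δ ≈ 0.968.
p = a·p₁ + b·p₂ ≈ (-0.254, 0.697, 0.671); φ = arcsin(p_z) ≈ 42.11°, λ = atan2(p_y, p_x) ≈ 110.00°.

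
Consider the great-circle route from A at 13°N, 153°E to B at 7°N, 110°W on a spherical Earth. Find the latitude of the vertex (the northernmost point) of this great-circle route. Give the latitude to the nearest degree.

The great circle lies in the plane with unit normal n̂ = (p₁ × p₂)/|p₁ × p₂|.
Here n̂_z ≈ +0.964; the vertex latitude is φ_max = arccos|n̂_z| ≈ 15.5°.
Check via Clairaut: cos φ_max = |cos φ₁| · sin C = cos(13.0°)·sin(81.6°) ≈ 0.964, again giving ≈ 15.5°.

≈ 15°N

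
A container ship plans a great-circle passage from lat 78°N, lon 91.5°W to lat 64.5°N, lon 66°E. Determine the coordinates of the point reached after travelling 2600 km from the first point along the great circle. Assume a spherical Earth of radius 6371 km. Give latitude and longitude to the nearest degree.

≈ lat 78°N, lon 58°E

Write both endpoints as unit vectors p₁, p₂ with components (cos φ cos λ, cos φ sin λ, sin φ).
The central angle between the endpoints is δ = arccos(p₁·p₂) ≈ 0.643 rad (36.9°). The total great-circle distance is δ·R ≈ 0.643 × 6371 ≈ 4098 km, so the target fraction is f = 2600/4098 ≈ 0.634.
Interpolate at f ≈ 0.634 with slerp weights a = sin((1−f)δ)/sin δ ≈ 0.388, b = sin(fδ)/sin δ ≈ 0.662.
p = a·p₁ + b·p₂ ≈ (0.114, 0.180, 0.977); φ = arcsin(p_z) ≈ 77.73°, λ = atan2(p_y, p_x) ≈ 57.64°.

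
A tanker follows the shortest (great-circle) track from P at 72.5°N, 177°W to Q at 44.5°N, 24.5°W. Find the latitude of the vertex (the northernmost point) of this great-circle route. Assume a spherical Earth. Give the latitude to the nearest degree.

The great circle lies in the plane with unit normal n̂ = (p₁ × p₂)/|p₁ × p₂|.
Here n̂_z ≈ +0.113; the vertex latitude is φ_max = arccos|n̂_z| ≈ 83.5°.
Check via Clairaut: cos φ_max = |cos φ₁| · sin C = cos(72.5°)·sin(22.0°) ≈ 0.113, again giving ≈ 83.5°.

≈ 84°N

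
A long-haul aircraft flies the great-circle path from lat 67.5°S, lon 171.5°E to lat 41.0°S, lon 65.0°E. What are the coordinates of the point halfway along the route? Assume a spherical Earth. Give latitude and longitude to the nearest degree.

Write both endpoints as unit vectors p₁, p₂ with components (cos φ cos λ, cos φ sin λ, sin φ).
The central angle between the endpoints is δ = arccos(p₁·p₂) ≈ 1.019 rad (58.4°).
Interpolate at f = 1/2 with slerp weights a = sin((1−f)δ)/sin δ ≈ 0.573, b = sin(fδ)/sin δ ≈ 0.573.
p = a·p₁ + b·p₂ ≈ (-0.034, 0.424, -0.905); φ = arcsin(p_z) ≈ -64.82°, λ = atan2(p_y, p_x) ≈ 94.60°.

≈ lat 65°S, lon 95°E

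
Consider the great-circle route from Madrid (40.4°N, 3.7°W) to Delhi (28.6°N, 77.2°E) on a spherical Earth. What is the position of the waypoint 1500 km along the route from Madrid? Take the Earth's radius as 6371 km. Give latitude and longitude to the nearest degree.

From cos δ = sin φ₁ sin φ₂ + cos φ₁ cos φ₂ cos Δλ, the central angle is δ ≈ 1.142 rad (65.4°). The total great-circle distance is δ·R ≈ 1.142 × 6371 ≈ 7274 km, so the target fraction is f = 1500/7274 ≈ 0.206.
Interpolate at f ≈ 0.206 with slerp weights a = sin((1−f)δ)/sin δ ≈ 0.866, b = sin(fδ)/sin δ ≈ 0.257.
p = a·p₁ + b·p₂ ≈ (0.708, 0.177, 0.684); φ = arcsin(p_z) ≈ 43.15°, λ = atan2(p_y, p_x) ≈ 14.05°.

≈ 43°N, 14°E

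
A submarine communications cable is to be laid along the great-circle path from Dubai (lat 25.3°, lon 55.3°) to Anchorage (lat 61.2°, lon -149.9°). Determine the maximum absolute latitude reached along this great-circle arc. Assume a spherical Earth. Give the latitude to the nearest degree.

≈ 79°

The great circle lies in the plane with unit normal n̂ = (p₁ × p₂)/|p₁ × p₂|.
Here n̂_z ≈ +0.185; the vertex latitude is φ_max = arccos|n̂_z| ≈ 79.3°.
Check via Clairaut: cos φ_max = |cos φ₁| · sin C = cos(25.3°)·sin(11.8°) ≈ 0.185, again giving ≈ 79.3°.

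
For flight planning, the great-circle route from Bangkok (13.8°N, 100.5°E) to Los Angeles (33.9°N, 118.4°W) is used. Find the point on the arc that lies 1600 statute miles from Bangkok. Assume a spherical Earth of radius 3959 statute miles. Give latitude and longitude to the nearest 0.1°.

Convert each endpoint to a unit vector on the sphere (x = cos φ cos λ, y = cos φ sin λ, z = sin φ).
The central angle between the endpoints is δ = arccos(p₁·p₂) ≈ 2.088 rad (119.6°). The total great-circle distance is δ·R ≈ 2.088 × 3959 ≈ 8266 mi, so the target fraction is f = 1600/8266 ≈ 0.194.
Interpolate at f ≈ 0.194 with slerp weights a = sin((1−f)δ)/sin δ ≈ 1.143, b = sin(fδ)/sin δ ≈ 0.452.
p = a·p₁ + b·p₂ ≈ (-0.381, 0.761, 0.525); φ = arcsin(p_z) ≈ 31.66°, λ = atan2(p_y, p_x) ≈ 116.58°.

≈ (31.7°N, 116.6°E)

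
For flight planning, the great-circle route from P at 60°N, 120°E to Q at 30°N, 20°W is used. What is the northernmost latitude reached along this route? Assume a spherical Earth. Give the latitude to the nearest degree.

≈ 74°N

The great circle lies in the plane with unit normal n̂ = (p₁ × p₂)/|p₁ × p₂|.
Here n̂_z ≈ -0.280; the vertex latitude is φ_max = arccos|n̂_z| ≈ 73.8°.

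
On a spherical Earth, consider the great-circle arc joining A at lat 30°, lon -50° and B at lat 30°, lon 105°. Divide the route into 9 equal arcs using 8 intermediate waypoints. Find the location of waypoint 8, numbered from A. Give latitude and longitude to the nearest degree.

≈ lat 42°, lon 98°

Convert each endpoint to a unit vector on the sphere (x = cos φ cos λ, y = cos φ sin λ, z = sin φ).
The central angle between the endpoints is δ = arccos(p₁·p₂) ≈ 2.015 rad (115.5°).
Interpolate at f = 8/9 with slerp weights a = sin((1−f)δ)/sin δ ≈ 0.246, b = sin(fδ)/sin δ ≈ 1.081.
p = a·p₁ + b·p₂ ≈ (-0.105, 0.741, 0.663); φ = arcsin(p_z) ≈ 41.55°, λ = atan2(p_y, p_x) ≈ 98.09°.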